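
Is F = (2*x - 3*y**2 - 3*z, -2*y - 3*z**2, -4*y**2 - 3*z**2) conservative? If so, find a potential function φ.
No, ∇×F = (-8*y + 6*z, -3, 6*y) ≠ 0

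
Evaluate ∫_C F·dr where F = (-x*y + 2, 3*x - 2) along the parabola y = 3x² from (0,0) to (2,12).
16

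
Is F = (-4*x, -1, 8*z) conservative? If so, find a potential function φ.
Yes, F is conservative. φ = -2*x**2 - y + 4*z**2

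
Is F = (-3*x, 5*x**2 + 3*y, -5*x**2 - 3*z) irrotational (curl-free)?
No, ∇×F = (0, 10*x, 10*x)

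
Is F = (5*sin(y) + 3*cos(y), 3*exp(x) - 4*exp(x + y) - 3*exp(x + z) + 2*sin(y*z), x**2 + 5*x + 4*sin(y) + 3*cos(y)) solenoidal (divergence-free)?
No, ∇·F = 2*z*cos(y*z) - 4*exp(x + y)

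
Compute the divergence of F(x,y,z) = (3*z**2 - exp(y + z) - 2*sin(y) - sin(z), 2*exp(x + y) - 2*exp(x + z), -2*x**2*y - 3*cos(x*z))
3*x*sin(x*z) + 2*exp(x + y)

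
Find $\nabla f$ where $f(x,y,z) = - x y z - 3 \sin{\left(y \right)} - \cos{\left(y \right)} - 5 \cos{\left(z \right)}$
(-y*z, -x*z + sin(y) - 3*cos(y), -x*y + 5*sin(z))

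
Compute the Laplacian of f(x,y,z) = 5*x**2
10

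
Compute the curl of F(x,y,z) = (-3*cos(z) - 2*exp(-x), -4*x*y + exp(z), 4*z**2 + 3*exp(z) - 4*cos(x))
(-exp(z), -4*sin(x) + 3*sin(z), -4*y)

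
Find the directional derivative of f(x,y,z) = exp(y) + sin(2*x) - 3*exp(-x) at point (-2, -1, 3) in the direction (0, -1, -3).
-sqrt(10)*exp(-1)/10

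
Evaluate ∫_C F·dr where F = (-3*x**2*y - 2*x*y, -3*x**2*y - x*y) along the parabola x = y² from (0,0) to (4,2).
-5996/35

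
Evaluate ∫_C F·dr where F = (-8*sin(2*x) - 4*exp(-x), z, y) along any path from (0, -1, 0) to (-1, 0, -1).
-8 + 4*cos(2) + 4*E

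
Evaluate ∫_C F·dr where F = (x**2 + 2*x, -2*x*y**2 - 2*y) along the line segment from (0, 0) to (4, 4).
-320/3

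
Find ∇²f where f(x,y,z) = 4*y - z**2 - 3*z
-2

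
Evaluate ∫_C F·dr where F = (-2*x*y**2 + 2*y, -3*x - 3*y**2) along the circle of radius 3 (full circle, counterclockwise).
-45*pi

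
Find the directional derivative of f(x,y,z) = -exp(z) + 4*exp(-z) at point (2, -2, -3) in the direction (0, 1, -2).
2*sqrt(5)*(1 + 4*exp(6))*exp(-3)/5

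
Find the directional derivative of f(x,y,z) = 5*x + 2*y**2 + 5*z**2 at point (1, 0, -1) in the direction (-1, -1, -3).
25*sqrt(11)/11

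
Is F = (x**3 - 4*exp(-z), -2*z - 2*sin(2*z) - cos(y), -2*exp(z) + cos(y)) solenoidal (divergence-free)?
No, ∇·F = 3*x**2 - 2*exp(z) + sin(y)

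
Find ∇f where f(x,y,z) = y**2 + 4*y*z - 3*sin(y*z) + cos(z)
(0, 2*y - 3*z*cos(y*z) + 4*z, -3*y*cos(y*z) + 4*y - sin(z))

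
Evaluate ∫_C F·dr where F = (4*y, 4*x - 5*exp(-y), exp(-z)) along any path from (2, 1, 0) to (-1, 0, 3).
-2 - 5*exp(-1) - exp(-3)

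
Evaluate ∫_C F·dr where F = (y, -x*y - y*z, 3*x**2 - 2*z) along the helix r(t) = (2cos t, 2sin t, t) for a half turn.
-pi**2 - 16/3 + 5*pi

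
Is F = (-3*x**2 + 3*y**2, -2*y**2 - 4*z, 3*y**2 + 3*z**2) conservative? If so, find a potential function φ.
No, ∇×F = (6*y + 4, 0, -6*y) ≠ 0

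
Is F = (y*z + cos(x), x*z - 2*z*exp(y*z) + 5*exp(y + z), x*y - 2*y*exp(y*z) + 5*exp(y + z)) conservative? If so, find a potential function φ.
Yes, F is conservative. φ = x*y*z - 2*exp(y*z) + 5*exp(y + z) + sin(x)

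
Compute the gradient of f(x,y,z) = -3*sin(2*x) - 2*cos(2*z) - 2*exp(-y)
(-6*cos(2*x), 2*exp(-y), 4*sin(2*z))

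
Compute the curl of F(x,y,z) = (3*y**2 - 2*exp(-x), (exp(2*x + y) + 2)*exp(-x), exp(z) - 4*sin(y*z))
(-4*z*cos(y*z), 0, -6*y + exp(x + y) - 2*exp(-x))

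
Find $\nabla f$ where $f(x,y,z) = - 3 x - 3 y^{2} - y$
(-3, -6*y - 1, 0)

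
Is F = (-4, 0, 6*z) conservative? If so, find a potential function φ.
Yes, F is conservative. φ = -4*x + 3*z**2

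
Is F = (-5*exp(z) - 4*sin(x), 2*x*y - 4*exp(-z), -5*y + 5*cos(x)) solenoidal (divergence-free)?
No, ∇·F = 2*x - 4*cos(x)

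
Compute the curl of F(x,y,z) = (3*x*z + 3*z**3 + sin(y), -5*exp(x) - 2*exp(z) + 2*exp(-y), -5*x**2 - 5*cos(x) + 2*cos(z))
(2*exp(z), 13*x + 9*z**2 - 5*sin(x), -5*exp(x) - cos(y))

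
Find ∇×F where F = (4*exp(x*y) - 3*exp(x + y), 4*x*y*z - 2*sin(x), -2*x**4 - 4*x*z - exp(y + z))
(-4*x*y - exp(y + z), 8*x**3 + 4*z, -4*x*exp(x*y) + 4*y*z + 3*exp(x + y) - 2*cos(x))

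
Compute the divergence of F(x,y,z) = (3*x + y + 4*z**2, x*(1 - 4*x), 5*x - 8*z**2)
3 - 16*z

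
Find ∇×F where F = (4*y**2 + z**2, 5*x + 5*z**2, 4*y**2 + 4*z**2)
(8*y - 10*z, 2*z, 5 - 8*y)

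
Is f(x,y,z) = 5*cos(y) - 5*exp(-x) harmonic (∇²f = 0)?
No, ∇²f = -5*cos(y) - 5*exp(-x)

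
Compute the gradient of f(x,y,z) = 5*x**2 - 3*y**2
(10*x, -6*y, 0)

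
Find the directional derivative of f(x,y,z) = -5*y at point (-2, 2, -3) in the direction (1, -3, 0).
3*sqrt(10)/2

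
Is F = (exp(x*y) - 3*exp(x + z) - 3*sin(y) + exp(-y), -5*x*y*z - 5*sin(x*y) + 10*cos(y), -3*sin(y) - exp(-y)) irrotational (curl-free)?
No, ∇×F = (5*x*y - 3*cos(y) + exp(-y), -3*exp(x + z), -x*exp(x*y) - 5*y*z - 5*y*cos(x*y) + 3*cos(y) + exp(-y))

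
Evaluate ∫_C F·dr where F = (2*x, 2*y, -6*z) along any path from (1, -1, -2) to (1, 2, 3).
-12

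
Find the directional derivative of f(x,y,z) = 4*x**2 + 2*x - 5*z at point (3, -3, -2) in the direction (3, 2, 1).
73*sqrt(14)/14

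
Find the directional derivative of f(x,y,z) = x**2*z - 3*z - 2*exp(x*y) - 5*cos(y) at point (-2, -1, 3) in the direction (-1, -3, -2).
sqrt(14)*(-14*exp(2) + 10 + 15*sin(1))/14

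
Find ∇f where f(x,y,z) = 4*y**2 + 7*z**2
(0, 8*y, 14*z)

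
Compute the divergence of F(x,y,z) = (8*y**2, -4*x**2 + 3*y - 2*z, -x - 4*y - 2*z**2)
3 - 4*z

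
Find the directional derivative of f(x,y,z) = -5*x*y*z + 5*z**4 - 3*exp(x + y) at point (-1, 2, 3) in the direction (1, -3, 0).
3*sqrt(10)*(-25 + 2*E)/10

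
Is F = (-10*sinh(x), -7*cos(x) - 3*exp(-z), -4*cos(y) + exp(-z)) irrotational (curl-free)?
No, ∇×F = (4*sin(y) - 3*exp(-z), 0, 7*sin(x))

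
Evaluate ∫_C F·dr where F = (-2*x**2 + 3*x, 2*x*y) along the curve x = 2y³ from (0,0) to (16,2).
-34816/15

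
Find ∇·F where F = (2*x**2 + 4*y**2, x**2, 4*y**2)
4*x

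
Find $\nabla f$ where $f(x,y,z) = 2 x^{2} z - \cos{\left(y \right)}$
(4*x*z, sin(y), 2*x**2)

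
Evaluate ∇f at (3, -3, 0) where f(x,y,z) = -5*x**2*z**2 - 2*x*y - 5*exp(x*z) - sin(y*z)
(6, -6, -12)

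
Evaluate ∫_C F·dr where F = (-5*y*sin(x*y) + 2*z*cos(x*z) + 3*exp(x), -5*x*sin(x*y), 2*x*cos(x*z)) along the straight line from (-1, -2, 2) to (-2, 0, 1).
-3*exp(-1) + 3*exp(-2) - 5*cos(2) + 5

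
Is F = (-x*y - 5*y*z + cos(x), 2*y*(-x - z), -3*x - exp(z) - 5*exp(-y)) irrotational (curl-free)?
No, ∇×F = (2*y + 5*exp(-y), 3 - 5*y, x - 2*y + 5*z)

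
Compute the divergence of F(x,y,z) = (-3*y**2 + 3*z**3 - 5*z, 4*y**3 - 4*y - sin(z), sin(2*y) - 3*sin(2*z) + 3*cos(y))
12*y**2 - 6*cos(2*z) - 4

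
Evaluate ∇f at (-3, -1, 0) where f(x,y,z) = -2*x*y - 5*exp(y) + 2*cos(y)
(2, -5*exp(-1) + 2*sin(1) + 6, 0)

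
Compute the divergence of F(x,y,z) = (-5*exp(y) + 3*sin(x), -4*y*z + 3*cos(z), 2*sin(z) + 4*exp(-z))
-4*z + 3*cos(x) + 2*cos(z) - 4*exp(-z)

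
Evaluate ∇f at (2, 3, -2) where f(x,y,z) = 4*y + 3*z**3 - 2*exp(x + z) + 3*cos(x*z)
(-2 - 6*sin(4), 4, 6*sin(4) + 34)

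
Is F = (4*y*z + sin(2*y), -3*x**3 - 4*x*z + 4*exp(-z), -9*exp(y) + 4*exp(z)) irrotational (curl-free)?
No, ∇×F = (4*x - 9*exp(y) + 4*exp(-z), 4*y, -9*x**2 - 8*z - 2*cos(2*y))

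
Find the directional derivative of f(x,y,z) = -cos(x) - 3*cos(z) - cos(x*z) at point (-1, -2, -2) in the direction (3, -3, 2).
-sqrt(22)*(3*sin(1) + 14*sin(2))/22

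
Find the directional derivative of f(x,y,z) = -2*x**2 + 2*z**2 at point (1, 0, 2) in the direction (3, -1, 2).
2*sqrt(14)/7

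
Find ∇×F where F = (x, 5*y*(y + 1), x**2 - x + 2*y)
(2, 1 - 2*x, 0)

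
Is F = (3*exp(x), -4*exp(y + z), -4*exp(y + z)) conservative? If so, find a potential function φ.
Yes, F is conservative. φ = 3*exp(x) - 4*exp(y + z)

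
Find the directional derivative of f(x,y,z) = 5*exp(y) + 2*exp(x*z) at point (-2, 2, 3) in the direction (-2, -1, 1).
sqrt(6)*(-5*exp(8) - 16)*exp(-6)/6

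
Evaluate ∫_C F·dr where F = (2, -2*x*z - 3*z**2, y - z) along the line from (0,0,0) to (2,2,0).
4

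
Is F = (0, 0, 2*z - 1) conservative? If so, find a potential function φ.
Yes, F is conservative. φ = z*(z - 1)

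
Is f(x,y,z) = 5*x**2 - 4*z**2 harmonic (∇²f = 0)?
No, ∇²f = 2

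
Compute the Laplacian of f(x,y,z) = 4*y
0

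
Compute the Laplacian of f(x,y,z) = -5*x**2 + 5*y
-10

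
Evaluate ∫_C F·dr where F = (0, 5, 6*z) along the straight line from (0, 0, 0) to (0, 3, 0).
15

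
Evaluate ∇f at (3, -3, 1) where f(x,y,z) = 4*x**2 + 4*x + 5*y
(28, 5, 0)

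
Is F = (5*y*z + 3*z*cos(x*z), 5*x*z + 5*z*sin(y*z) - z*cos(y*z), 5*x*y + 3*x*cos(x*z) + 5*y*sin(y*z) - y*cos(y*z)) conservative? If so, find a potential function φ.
Yes, F is conservative. φ = 5*x*y*z + 3*sin(x*z) - sin(y*z) - 5*cos(y*z)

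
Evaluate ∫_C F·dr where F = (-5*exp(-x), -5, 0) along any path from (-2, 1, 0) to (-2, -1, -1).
10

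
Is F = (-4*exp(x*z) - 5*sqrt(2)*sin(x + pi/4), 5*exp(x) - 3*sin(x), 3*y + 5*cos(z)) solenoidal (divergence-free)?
No, ∇·F = -4*z*exp(x*z) - 5*sin(z) - 5*sqrt(2)*cos(x + pi/4)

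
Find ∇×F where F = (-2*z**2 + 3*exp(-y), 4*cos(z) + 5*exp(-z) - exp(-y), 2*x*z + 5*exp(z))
(4*sin(z) + 5*exp(-z), -6*z, 3*exp(-y))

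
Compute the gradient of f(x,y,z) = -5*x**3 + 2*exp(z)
(-15*x**2, 0, 2*exp(z))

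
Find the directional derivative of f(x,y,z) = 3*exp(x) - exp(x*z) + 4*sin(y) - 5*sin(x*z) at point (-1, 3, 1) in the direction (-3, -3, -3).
-sqrt(3)*(4*E*cos(3) + 3)*exp(-1)/3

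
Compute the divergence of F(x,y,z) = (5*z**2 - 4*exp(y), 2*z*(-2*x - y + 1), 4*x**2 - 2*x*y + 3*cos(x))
-2*z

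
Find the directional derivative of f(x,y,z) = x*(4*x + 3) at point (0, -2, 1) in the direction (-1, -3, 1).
-3*sqrt(11)/11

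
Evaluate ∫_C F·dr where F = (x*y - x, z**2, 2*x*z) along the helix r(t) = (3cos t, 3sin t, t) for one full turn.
12*pi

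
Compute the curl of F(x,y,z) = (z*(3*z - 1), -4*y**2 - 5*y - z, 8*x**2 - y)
(0, -16*x + 6*z - 1, 0)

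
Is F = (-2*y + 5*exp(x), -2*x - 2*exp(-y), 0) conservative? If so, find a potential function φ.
Yes, F is conservative. φ = -2*x*y + 5*exp(x) + 2*exp(-y)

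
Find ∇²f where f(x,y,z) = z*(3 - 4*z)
-8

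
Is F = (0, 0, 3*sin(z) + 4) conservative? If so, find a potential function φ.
Yes, F is conservative. φ = 4*z - 3*cos(z)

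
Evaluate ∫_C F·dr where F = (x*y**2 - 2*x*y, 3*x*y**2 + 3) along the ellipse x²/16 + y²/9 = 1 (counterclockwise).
81*pi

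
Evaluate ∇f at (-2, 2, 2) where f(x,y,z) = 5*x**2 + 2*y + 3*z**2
(-20, 2, 12)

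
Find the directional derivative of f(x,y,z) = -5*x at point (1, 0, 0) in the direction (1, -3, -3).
-5*sqrt(19)/19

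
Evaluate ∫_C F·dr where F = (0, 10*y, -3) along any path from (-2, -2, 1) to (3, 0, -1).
-14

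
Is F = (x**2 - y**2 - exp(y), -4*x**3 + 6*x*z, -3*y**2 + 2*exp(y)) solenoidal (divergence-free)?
No, ∇·F = 2*x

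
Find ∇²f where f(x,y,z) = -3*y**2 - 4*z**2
-14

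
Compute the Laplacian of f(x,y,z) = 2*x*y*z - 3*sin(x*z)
3*(x**2 + z**2)*sin(x*z)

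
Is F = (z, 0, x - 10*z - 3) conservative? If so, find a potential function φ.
Yes, F is conservative. φ = z*(x - 5*z - 3)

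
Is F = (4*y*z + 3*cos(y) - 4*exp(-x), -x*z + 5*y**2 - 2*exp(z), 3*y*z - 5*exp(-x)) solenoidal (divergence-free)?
No, ∇·F = 13*y + 4*exp(-x)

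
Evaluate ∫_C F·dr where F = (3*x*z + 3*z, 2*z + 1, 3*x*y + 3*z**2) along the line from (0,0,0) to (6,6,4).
418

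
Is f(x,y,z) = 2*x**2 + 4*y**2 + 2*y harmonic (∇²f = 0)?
No, ∇²f = 12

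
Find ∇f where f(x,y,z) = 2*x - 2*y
(2, -2, 0)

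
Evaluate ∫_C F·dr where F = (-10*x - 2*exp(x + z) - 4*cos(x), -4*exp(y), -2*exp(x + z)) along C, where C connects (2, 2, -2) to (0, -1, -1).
-6*exp(-1) + 4*sin(2) + 22 + 4*exp(2)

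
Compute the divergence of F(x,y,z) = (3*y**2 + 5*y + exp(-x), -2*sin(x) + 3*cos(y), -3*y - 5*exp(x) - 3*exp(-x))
-3*sin(y) - exp(-x)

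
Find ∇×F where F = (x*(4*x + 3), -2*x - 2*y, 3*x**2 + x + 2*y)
(2, -6*x - 1, -2)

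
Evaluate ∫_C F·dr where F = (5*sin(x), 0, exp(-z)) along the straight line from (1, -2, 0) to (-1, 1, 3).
1 - exp(-3)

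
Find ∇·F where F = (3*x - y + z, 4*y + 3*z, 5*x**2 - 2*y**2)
7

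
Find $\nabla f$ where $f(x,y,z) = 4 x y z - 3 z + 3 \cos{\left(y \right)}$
(4*y*z, 4*x*z - 3*sin(y), 4*x*y - 3)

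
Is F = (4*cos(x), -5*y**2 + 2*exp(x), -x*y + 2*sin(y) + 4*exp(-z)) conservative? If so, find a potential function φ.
No, ∇×F = (-x + 2*cos(y), y, 2*exp(x)) ≠ 0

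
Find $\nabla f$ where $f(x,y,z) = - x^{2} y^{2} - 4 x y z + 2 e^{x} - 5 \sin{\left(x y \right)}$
(-2*x*y**2 - 4*y*z - 5*y*cos(x*y) + 2*exp(x), -x*(2*x*y + 4*z + 5*cos(x*y)), -4*x*y)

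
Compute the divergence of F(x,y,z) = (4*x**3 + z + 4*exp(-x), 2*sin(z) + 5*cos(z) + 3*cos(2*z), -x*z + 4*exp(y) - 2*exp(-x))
12*x**2 - x - 4*exp(-x)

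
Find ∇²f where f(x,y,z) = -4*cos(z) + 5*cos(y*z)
-5*y**2*cos(y*z) - 5*z**2*cos(y*z) + 4*cos(z)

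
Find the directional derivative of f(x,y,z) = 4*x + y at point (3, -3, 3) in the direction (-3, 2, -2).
-10*sqrt(17)/17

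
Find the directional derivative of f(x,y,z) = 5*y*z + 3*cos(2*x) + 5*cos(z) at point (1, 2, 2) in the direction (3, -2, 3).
sqrt(22)*(10 - 33*sin(2))/22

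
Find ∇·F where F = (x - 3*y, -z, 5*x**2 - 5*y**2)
1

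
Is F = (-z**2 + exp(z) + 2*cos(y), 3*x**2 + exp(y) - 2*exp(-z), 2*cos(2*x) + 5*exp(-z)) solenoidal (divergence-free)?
No, ∇·F = exp(y) - 5*exp(-z)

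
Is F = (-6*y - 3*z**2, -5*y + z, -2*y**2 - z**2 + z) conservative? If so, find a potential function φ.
No, ∇×F = (-4*y - 1, -6*z, 6) ≠ 0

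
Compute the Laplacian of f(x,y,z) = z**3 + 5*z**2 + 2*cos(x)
6*z - 2*cos(x) + 10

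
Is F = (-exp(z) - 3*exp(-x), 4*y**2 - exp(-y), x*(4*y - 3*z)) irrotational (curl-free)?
No, ∇×F = (4*x, -4*y + 3*z - exp(z), 0)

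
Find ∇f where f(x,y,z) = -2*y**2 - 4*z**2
(0, -4*y, -8*z)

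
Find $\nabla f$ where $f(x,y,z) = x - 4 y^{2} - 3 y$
(1, -8*y - 3, 0)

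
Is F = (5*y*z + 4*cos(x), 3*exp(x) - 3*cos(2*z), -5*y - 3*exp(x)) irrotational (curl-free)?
No, ∇×F = (-6*sin(2*z) - 5, 5*y + 3*exp(x), -5*z + 3*exp(x))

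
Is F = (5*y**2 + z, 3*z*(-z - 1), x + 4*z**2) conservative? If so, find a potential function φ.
No, ∇×F = (6*z + 3, 0, -10*y) ≠ 0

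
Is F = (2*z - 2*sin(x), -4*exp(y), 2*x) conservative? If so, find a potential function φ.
Yes, F is conservative. φ = 2*x*z - 4*exp(y) + 2*cos(x)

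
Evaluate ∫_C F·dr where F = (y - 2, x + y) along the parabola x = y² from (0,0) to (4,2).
2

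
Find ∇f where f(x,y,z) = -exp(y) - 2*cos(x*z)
(2*z*sin(x*z), -exp(y), 2*x*sin(x*z))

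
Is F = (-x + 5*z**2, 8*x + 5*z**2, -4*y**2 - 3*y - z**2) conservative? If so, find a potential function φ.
No, ∇×F = (-8*y - 10*z - 3, 10*z, 8) ≠ 0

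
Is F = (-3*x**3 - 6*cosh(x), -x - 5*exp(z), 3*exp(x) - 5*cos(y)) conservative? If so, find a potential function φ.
No, ∇×F = (5*exp(z) + 5*sin(y), -3*exp(x), -1) ≠ 0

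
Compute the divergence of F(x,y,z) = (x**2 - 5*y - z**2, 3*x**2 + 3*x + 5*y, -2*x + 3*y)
2*x + 5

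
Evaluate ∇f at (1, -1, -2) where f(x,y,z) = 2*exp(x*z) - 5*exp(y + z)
(-4*exp(-2), -5*exp(-3), (-5 + 2*E)*exp(-3))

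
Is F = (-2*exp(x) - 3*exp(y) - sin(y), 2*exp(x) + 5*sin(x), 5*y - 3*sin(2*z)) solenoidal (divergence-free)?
No, ∇·F = -2*exp(x) - 6*cos(2*z)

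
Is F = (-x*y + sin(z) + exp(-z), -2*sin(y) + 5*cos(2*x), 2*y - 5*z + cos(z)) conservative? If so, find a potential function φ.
No, ∇×F = (2, cos(z) - exp(-z), x - 10*sin(2*x)) ≠ 0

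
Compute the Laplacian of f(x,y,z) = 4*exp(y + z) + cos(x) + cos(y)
8*exp(y + z) - cos(x) - cos(y)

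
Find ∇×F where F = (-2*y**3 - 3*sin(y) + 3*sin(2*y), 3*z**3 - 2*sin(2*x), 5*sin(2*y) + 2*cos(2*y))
(-9*z**2 - 4*sin(2*y) + 10*cos(2*y), 0, 6*y**2 - 4*cos(2*x) + 3*cos(y) - 6*cos(2*y))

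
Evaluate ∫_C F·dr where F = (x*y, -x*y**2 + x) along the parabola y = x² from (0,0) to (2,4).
-572/21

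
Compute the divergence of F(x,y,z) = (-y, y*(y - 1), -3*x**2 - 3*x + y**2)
2*y - 1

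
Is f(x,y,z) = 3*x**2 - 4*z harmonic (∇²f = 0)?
No, ∇²f = 6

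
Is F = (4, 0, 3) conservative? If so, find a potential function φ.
Yes, F is conservative. φ = 4*x + 3*z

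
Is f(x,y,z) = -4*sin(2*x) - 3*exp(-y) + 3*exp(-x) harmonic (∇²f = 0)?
No, ∇²f = 16*sin(2*x) - 3*exp(-y) + 3*exp(-x)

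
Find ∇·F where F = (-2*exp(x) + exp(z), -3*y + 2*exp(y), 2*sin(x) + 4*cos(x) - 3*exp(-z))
-2*exp(x) + 2*exp(y) - 3 + 3*exp(-z)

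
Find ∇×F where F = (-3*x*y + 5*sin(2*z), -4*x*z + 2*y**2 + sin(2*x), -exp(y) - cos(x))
(4*x - exp(y), -sin(x) + 10*cos(2*z), 3*x - 4*z + 2*cos(2*x))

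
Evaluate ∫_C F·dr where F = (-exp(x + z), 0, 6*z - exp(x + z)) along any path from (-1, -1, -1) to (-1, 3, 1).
-1 + exp(-2)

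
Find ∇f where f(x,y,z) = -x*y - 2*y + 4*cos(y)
(-y, -x - 4*sin(y) - 2, 0)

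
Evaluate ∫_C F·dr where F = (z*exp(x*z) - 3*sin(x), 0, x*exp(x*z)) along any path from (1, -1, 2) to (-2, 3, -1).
-3*cos(1) + 3*cos(2)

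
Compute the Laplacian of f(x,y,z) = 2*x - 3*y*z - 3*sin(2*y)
12*sin(2*y)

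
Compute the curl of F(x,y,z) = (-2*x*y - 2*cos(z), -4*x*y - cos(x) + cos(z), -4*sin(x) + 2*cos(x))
(sin(z), 2*sin(x) + 2*sin(z) + 4*cos(x), 2*x - 4*y + sin(x))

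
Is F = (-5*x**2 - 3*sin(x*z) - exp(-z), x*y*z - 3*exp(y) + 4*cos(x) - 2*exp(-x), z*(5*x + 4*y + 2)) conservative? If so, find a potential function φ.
No, ∇×F = (-x*y + 4*z, -3*x*cos(x*z) - 5*z + exp(-z), y*z - 4*sin(x) + 2*exp(-x)) ≠ 0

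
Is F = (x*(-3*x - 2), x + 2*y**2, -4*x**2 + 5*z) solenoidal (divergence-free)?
No, ∇·F = -6*x + 4*y + 3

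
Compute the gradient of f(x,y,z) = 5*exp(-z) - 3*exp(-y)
(0, 3*exp(-y), -5*exp(-z))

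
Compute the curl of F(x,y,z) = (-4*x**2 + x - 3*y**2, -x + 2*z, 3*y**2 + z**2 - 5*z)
(6*y - 2, 0, 6*y - 1)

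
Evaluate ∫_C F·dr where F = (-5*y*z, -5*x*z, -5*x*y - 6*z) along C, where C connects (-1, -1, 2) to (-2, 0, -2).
10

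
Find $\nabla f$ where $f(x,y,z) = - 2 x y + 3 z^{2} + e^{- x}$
(-2*y - exp(-x), -2*x, 6*z)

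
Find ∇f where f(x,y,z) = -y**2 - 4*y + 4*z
(0, -2*y - 4, 4)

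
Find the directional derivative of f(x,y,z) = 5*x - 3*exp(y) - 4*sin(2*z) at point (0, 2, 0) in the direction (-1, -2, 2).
-7 + 2*exp(2)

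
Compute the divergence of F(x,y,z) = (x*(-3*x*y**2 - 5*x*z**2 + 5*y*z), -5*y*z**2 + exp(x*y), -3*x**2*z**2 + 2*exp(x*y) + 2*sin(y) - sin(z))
-6*x**2*z - 6*x*y**2 - 10*x*z**2 + x*exp(x*y) + 5*y*z - 5*z**2 - cos(z)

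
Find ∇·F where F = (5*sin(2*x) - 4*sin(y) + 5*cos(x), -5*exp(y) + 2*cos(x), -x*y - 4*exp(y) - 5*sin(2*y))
-5*exp(y) - 5*sin(x) + 10*cos(2*x)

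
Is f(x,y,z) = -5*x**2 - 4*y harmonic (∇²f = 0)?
No, ∇²f = -10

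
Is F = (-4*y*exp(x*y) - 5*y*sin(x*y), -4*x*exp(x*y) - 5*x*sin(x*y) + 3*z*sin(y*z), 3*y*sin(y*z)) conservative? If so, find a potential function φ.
Yes, F is conservative. φ = -4*exp(x*y) + 5*cos(x*y) - 3*cos(y*z)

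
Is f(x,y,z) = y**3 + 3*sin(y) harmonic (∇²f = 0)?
No, ∇²f = 6*y - 3*sin(y)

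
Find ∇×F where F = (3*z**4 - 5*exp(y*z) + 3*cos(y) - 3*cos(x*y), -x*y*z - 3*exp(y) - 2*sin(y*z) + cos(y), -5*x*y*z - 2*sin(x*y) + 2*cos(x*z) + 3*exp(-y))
(x*y - 5*x*z - 2*x*cos(x*y) + 2*y*cos(y*z) - 3*exp(-y), 5*y*z - 5*y*exp(y*z) + 2*y*cos(x*y) + 12*z**3 + 2*z*sin(x*z), -3*x*sin(x*y) - y*z + 5*z*exp(y*z) + 3*sin(y))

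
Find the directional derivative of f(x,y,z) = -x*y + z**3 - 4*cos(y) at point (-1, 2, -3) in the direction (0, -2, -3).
-sqrt(13)*(8*sin(2) + 83)/13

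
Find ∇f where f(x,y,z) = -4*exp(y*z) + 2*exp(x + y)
(2*exp(x + y), -4*z*exp(y*z) + 2*exp(x + y), -4*y*exp(y*z))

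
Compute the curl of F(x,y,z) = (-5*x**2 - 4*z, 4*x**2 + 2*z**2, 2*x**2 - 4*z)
(-4*z, -4*x - 4, 8*x)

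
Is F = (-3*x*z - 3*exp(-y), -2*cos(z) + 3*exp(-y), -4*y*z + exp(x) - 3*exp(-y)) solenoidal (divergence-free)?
No, ∇·F = -4*y - 3*z - 3*exp(-y)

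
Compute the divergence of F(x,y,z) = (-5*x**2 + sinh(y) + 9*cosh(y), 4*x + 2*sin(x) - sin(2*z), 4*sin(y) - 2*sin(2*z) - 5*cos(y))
-10*x - 4*cos(2*z)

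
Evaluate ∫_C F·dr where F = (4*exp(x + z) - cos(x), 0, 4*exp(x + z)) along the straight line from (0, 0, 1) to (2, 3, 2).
-4*E - sin(2) + 4*exp(4)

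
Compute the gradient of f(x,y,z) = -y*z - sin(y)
(0, -z - cos(y), -y)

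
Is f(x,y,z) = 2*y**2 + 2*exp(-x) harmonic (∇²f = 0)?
No, ∇²f = 4 + 2*exp(-x)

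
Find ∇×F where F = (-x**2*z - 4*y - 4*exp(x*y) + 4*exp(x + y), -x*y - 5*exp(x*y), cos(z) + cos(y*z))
(-z*sin(y*z), -x**2, 4*x*exp(x*y) - 5*y*exp(x*y) - y - 4*exp(x + y) + 4)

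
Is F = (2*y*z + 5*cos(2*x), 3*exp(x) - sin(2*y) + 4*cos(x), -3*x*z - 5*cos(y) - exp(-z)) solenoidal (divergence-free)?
No, ∇·F = -3*x - 10*sin(2*x) - 2*cos(2*y) + exp(-z)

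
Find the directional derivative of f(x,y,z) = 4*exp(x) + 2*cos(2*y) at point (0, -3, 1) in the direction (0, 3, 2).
12*sqrt(13)*sin(6)/13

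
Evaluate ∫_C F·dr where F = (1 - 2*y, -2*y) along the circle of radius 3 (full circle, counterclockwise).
18*pi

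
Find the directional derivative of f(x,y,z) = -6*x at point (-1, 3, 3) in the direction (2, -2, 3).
-12*sqrt(17)/17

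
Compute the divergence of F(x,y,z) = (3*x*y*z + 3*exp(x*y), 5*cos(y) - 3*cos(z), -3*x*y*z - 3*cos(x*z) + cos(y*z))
-3*x*y + 3*x*sin(x*z) + 3*y*z + 3*y*exp(x*y) - y*sin(y*z) - 5*sin(y)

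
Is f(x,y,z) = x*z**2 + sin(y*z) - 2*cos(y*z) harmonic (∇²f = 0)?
No, ∇²f = 2*x - y**2*sin(y*z) + 2*y**2*cos(y*z) + z**2*(-sin(y*z) + 2*cos(y*z))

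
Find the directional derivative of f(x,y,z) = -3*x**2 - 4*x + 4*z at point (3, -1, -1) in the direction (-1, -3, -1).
18*sqrt(11)/11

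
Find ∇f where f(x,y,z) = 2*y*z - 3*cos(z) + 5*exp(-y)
(0, 2*z - 5*exp(-y), 2*y + 3*sin(z))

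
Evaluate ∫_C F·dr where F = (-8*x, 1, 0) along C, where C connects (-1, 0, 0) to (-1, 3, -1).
3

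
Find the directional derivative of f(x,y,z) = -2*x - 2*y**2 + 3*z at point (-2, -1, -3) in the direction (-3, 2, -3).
5*sqrt(22)/22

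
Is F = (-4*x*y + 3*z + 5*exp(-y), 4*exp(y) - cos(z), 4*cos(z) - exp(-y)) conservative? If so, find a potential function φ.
No, ∇×F = (-sin(z) + exp(-y), 3, 4*x + 5*exp(-y)) ≠ 0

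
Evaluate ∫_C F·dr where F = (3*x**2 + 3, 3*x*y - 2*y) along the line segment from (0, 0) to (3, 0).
36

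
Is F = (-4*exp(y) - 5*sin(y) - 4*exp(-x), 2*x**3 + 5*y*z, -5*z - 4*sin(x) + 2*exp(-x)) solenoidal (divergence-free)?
No, ∇·F = 5*z - 5 + 4*exp(-x)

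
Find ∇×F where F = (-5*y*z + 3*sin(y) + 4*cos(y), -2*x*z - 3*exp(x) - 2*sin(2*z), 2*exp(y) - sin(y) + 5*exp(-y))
(2*x + 2*exp(y) - cos(y) + 4*cos(2*z) - 5*exp(-y), -5*y, 3*z - 3*exp(x) + 4*sin(y) - 3*cos(y))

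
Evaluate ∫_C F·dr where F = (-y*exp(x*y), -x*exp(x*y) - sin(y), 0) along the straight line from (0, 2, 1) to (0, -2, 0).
0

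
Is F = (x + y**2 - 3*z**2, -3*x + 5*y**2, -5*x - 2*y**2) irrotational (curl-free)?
No, ∇×F = (-4*y, 5 - 6*z, -2*y - 3)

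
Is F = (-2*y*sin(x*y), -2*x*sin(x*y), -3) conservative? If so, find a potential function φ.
Yes, F is conservative. φ = -3*z + 2*cos(x*y)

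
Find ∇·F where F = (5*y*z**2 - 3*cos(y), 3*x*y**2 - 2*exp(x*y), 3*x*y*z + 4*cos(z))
9*x*y - 2*x*exp(x*y) - 4*sin(z)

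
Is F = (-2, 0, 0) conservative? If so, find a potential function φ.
Yes, F is conservative. φ = -2*x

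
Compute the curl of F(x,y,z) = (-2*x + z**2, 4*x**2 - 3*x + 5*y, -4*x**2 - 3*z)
(0, 8*x + 2*z, 8*x - 3)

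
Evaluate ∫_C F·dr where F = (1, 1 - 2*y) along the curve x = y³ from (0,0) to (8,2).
6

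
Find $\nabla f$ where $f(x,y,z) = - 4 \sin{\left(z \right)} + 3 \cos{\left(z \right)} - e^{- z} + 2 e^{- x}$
(-2*exp(-x), 0, -3*sin(z) - 4*cos(z) + exp(-z))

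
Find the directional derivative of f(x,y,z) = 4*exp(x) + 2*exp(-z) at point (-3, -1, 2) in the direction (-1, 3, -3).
2*sqrt(19)*(-2 + 3*E)*exp(-3)/19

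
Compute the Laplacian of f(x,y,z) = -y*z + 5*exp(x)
5*exp(x)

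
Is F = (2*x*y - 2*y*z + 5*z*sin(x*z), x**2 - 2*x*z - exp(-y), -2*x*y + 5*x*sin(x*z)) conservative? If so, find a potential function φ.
Yes, F is conservative. φ = x**2*y - 2*x*y*z - 5*cos(x*z) + exp(-y)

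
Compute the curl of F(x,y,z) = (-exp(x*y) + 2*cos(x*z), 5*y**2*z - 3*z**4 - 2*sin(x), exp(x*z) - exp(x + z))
(-5*y**2 + 12*z**3, -2*x*sin(x*z) - z*exp(x*z) + exp(x + z), x*exp(x*y) - 2*cos(x))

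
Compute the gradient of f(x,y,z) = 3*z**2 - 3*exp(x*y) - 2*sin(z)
(-3*y*exp(x*y), -3*x*exp(x*y), 6*z - 2*cos(z))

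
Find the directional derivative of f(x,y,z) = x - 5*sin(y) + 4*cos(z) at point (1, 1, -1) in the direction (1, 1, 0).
sqrt(2)*(1 - 5*cos(1))/2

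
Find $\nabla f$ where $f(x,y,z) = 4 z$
(0, 0, 4)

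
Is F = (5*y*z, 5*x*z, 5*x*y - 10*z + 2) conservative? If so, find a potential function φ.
Yes, F is conservative. φ = z*(5*x*y - 5*z + 2)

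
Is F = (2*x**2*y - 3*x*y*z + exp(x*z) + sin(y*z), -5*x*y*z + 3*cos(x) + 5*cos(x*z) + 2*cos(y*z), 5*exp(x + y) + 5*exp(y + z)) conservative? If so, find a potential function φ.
No, ∇×F = (5*x*y + 5*x*sin(x*z) + 2*y*sin(y*z) + 5*exp(x + y) + 5*exp(y + z), -3*x*y + x*exp(x*z) + y*cos(y*z) - 5*exp(x + y), -2*x**2 + 3*x*z - 5*y*z - 5*z*sin(x*z) - z*cos(y*z) - 3*sin(x)) ≠ 0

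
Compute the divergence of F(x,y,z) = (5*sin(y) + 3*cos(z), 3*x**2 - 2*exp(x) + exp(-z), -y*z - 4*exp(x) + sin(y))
-y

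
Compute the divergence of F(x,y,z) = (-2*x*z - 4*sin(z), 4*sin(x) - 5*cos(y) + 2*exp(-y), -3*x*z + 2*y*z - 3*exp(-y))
-3*x + 2*y - 2*z + 5*sin(y) - 2*exp(-y)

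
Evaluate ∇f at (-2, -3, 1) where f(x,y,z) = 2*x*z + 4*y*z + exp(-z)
(2, 4, -16 - exp(-1))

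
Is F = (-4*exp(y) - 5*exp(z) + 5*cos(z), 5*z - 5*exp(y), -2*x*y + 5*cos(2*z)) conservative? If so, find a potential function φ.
No, ∇×F = (-2*x - 5, 2*y - 5*exp(z) - 5*sin(z), 4*exp(y)) ≠ 0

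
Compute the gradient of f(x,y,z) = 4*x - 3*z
(4, 0, -3)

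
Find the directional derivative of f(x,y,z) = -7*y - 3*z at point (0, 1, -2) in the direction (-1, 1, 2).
-13*sqrt(6)/6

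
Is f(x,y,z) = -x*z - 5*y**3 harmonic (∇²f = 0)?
No, ∇²f = -30*y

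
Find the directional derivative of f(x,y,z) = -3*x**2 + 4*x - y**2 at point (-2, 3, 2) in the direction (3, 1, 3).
42*sqrt(19)/19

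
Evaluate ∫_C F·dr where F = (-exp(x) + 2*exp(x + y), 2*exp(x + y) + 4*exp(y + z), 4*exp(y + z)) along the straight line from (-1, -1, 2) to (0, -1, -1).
-4*E - 1 + 2*exp(-2) + 3*exp(-1)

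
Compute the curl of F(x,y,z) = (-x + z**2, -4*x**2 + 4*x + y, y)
(1, 2*z, 4 - 8*x)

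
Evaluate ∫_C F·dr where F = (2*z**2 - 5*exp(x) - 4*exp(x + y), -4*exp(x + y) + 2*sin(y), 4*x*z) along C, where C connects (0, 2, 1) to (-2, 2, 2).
-15 - cosh(2) + 9*sinh(2)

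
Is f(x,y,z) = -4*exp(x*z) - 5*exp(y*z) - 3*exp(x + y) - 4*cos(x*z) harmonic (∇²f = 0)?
No, ∇²f = -4*x**2*exp(x*z) + 4*x**2*cos(x*z) - 5*y**2*exp(y*z) - 4*z**2*exp(x*z) - 5*z**2*exp(y*z) + 4*z**2*cos(x*z) - 6*exp(x + y)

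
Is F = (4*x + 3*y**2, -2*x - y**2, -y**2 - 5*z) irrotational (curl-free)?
No, ∇×F = (-2*y, 0, -6*y - 2)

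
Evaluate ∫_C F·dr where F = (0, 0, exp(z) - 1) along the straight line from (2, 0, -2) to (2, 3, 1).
-3 - exp(-2) + E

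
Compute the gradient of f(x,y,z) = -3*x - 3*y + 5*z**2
(-3, -3, 10*z)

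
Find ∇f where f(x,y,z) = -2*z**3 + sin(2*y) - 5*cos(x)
(5*sin(x), 2*cos(2*y), -6*z**2)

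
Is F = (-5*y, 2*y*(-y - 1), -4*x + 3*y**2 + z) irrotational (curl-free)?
No, ∇×F = (6*y, 4, 5)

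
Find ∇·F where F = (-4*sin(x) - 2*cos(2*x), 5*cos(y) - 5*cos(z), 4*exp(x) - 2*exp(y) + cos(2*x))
4*sin(2*x) - 5*sin(y) - 4*cos(x)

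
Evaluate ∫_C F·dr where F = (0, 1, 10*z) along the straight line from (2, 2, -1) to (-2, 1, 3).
39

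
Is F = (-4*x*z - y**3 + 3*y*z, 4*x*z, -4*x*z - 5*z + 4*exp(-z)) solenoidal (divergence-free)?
No, ∇·F = -4*x - 4*z - 5 - 4*exp(-z)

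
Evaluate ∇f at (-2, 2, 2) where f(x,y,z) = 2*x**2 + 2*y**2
(-8, 8, 0)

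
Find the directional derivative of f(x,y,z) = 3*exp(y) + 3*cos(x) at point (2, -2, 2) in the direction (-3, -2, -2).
3*sqrt(17)*(-2 + 3*exp(2)*sin(2))*exp(-2)/17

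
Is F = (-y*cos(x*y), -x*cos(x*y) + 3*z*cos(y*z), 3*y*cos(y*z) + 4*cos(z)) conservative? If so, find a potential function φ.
Yes, F is conservative. φ = 4*sin(z) - sin(x*y) + 3*sin(y*z)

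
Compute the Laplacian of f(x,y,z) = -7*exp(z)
-7*exp(z)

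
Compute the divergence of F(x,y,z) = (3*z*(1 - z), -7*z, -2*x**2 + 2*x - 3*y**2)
0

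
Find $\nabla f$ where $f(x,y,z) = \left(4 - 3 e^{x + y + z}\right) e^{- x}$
(-4*exp(-x), -3*exp(y + z), -3*exp(y + z))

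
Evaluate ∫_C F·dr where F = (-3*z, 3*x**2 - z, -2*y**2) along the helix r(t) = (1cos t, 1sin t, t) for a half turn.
2 + 2*pi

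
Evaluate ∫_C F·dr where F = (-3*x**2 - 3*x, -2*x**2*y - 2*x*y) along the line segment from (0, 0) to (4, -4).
-776/3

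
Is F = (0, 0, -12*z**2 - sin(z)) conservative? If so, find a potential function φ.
Yes, F is conservative. φ = -4*z**3 + cos(z)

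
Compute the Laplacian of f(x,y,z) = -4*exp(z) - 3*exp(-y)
-4*exp(z) - 3*exp(-y)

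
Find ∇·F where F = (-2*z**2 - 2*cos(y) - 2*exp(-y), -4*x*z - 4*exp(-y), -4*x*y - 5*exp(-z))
5*exp(-z) + 4*exp(-y)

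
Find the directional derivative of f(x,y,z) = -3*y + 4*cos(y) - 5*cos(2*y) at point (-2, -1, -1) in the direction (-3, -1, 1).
sqrt(11)*(-4*sin(1) + 3 + 10*sin(2))/11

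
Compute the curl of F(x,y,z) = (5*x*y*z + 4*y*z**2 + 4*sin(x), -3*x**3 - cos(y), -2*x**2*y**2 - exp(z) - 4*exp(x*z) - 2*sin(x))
(-4*x**2*y, 4*x*y**2 + 5*x*y + 8*y*z + 4*z*exp(x*z) + 2*cos(x), -9*x**2 - 5*x*z - 4*z**2)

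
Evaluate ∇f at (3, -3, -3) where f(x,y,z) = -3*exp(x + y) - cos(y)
(-3, -3 - sin(3), 0)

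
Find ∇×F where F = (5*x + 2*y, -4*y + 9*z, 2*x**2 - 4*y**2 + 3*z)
(-8*y - 9, -4*x, -2)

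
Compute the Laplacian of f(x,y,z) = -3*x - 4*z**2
-8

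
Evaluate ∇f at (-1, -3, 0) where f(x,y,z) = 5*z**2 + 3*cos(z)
(0, 0, 0)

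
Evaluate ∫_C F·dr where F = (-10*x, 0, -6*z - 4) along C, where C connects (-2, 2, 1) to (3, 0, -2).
-22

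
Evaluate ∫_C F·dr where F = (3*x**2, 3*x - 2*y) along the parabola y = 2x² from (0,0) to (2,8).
-24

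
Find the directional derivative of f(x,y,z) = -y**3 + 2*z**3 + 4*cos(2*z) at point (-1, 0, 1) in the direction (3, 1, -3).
6*sqrt(19)*(-3 + 4*sin(2))/19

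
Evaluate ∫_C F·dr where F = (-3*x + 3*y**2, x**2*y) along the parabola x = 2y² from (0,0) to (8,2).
-16/3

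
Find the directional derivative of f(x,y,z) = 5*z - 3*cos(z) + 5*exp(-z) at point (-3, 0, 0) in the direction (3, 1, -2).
0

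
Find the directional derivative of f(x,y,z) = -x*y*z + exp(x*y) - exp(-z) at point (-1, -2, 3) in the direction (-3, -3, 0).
3*sqrt(2)*(-3 + exp(2))/2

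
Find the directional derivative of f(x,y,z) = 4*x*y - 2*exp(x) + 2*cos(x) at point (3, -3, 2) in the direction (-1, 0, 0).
2*sin(3) + 12 + 2*exp(3)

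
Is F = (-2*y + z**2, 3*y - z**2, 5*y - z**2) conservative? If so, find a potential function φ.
No, ∇×F = (2*z + 5, 2*z, 2) ≠ 0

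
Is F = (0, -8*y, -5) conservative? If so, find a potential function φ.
Yes, F is conservative. φ = -4*y**2 - 5*z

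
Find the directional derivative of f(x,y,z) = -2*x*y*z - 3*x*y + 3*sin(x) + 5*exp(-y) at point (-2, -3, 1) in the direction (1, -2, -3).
sqrt(14)*(3*cos(2) + 31 + 10*exp(3))/14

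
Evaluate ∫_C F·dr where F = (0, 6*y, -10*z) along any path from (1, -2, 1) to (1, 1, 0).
-4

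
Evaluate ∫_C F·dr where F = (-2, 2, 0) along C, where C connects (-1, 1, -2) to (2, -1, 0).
-10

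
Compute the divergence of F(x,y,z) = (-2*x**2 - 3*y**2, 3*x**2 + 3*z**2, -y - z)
-4*x - 1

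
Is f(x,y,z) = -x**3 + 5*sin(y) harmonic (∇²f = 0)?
No, ∇²f = -6*x - 5*sin(y)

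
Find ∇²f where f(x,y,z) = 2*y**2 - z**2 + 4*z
2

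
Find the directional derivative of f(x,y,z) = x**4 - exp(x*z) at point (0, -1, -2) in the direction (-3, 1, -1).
-6*sqrt(11)/11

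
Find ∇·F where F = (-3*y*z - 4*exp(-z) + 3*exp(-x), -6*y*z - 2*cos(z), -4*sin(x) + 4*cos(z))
-6*z - 4*sin(z) - 3*exp(-x)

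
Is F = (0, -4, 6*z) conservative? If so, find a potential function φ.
Yes, F is conservative. φ = -4*y + 3*z**2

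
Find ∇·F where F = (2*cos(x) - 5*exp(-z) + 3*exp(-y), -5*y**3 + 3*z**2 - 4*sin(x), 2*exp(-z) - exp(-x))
-15*y**2 - 2*sin(x) - 2*exp(-z)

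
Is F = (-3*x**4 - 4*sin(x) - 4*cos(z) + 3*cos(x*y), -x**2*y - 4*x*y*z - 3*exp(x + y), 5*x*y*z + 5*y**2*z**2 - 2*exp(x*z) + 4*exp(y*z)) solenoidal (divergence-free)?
No, ∇·F = -12*x**3 - x**2 + 5*x*y - 4*x*z - 2*x*exp(x*z) + 10*y**2*z + 4*y*exp(y*z) - 3*y*sin(x*y) - 3*exp(x + y) - 4*cos(x)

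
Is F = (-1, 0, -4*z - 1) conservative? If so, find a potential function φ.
Yes, F is conservative. φ = -x - 2*z**2 - z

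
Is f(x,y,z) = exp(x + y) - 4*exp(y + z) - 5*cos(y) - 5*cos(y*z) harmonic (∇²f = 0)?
No, ∇²f = 5*y**2*cos(y*z) + 5*z**2*cos(y*z) + 2*exp(x + y) - 8*exp(y + z) + 5*cos(y)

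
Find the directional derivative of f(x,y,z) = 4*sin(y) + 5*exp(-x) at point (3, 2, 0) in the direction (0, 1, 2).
4*sqrt(5)*cos(2)/5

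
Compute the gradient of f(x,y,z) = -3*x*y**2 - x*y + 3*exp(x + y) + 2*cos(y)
(-3*y**2 - y + 3*exp(x + y), -6*x*y - x + 3*exp(x + y) - 2*sin(y), 0)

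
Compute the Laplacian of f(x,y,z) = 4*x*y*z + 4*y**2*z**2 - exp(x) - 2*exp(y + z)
8*y**2 + 8*z**2 - exp(x) - 4*exp(y + z)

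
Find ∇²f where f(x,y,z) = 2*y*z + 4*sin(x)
-4*sin(x)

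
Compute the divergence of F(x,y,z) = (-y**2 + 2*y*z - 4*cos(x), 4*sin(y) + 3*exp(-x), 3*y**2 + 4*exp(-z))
4*sin(x) + 4*cos(y) - 4*exp(-z)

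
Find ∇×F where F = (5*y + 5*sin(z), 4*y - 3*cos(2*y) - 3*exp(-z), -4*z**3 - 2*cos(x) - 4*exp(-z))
(-3*exp(-z), -2*sin(x) + 5*cos(z), -5)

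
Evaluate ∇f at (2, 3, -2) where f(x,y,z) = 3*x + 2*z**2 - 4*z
(3, 0, -12)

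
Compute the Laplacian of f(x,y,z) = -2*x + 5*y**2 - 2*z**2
6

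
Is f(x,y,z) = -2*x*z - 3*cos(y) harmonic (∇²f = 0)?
No, ∇²f = 3*cos(y)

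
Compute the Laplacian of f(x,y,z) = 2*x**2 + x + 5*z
4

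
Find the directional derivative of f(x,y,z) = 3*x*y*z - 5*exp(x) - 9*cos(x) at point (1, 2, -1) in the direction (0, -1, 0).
3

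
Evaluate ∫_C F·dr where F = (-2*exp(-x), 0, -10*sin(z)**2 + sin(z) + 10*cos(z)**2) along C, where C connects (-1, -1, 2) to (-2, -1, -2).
-2*E - 10*sin(4) + 2*exp(2)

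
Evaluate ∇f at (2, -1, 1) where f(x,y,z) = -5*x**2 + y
(-20, 1, 0)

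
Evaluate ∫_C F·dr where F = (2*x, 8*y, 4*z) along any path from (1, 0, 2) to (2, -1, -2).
7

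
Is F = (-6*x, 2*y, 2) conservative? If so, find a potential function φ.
Yes, F is conservative. φ = -3*x**2 + y**2 + 2*z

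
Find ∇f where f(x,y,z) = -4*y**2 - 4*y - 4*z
(0, -8*y - 4, -4)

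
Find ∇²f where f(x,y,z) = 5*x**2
10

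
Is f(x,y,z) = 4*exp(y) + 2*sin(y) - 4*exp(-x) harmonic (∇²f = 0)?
No, ∇²f = 4*exp(y) - 2*sin(y) - 4*exp(-x)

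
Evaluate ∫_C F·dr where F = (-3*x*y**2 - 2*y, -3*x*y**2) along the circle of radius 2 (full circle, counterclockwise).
-4*pi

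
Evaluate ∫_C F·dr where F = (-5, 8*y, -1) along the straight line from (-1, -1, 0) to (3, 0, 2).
-26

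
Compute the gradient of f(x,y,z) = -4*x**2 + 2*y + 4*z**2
(-8*x, 2, 8*z)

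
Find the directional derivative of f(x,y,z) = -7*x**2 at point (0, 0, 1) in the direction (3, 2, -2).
0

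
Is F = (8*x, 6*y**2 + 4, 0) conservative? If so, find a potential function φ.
Yes, F is conservative. φ = 4*x**2 + 2*y**3 + 4*y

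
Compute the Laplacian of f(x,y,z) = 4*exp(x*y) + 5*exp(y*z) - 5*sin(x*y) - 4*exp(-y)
((4*x**2*exp(x*y) + 5*x**2*sin(x*y) + y**2*(4*exp(x*y) + 5*sin(x*y)) + 5*y**2*exp(y*z) + 5*z**2*exp(y*z))*exp(y) - 4)*exp(-y)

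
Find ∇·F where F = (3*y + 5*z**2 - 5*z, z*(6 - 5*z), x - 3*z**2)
-6*z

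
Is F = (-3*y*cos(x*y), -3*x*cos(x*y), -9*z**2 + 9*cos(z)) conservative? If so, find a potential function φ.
Yes, F is conservative. φ = -3*z**3 + 9*sin(z) - 3*sin(x*y)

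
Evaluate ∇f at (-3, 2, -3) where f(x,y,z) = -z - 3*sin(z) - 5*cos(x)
(-5*sin(3), 0, -1 - 3*cos(3))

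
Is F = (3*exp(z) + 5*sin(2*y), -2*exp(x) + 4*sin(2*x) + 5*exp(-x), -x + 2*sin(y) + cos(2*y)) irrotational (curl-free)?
No, ∇×F = (-2*sin(2*y) + 2*cos(y), 3*exp(z) + 1, -2*exp(x) + 8*cos(2*x) - 10*cos(2*y) - 5*exp(-x))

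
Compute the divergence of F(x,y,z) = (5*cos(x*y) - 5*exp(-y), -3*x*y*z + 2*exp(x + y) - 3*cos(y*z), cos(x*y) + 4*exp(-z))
-3*x*z - 5*y*sin(x*y) + 3*z*sin(y*z) + 2*exp(x + y) - 4*exp(-z)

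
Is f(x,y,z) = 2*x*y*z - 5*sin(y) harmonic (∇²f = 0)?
No, ∇²f = 5*sin(y)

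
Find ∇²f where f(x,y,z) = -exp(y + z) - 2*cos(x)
-2*exp(y + z) + 2*cos(x)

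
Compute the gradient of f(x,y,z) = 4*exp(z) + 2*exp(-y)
(0, -2*exp(-y), 4*exp(z))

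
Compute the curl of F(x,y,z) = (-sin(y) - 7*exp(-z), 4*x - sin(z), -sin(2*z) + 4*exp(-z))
(cos(z), 7*exp(-z), cos(y) + 4)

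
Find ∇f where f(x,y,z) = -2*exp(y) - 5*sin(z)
(0, -2*exp(y), -5*cos(z))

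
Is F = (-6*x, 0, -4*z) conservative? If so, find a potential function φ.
Yes, F is conservative. φ = -3*x**2 - 2*z**2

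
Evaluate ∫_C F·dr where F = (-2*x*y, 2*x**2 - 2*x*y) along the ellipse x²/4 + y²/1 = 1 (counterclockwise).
0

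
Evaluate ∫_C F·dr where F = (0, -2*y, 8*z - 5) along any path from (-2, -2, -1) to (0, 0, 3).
16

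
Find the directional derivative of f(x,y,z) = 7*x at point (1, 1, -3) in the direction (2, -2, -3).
14*sqrt(17)/17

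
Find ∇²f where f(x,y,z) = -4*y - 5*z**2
-10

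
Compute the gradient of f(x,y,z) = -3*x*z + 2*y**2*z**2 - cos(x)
(-3*z + sin(x), 4*y*z**2, -3*x + 4*y**2*z)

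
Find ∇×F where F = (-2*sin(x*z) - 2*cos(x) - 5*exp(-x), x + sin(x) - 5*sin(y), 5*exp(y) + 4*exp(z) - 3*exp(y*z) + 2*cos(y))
(-3*z*exp(y*z) + 5*exp(y) - 2*sin(y), -2*x*cos(x*z), cos(x) + 1)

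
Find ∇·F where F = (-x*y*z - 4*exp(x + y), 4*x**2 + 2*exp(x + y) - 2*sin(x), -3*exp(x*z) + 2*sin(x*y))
-3*x*exp(x*z) - y*z - 2*exp(x + y)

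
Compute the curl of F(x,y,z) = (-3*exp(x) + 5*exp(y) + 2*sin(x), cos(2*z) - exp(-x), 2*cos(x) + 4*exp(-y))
(2*sin(2*z) - 4*exp(-y), 2*sin(x), -5*exp(y) + exp(-x))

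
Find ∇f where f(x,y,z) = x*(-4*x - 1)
(-8*x - 1, 0, 0)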